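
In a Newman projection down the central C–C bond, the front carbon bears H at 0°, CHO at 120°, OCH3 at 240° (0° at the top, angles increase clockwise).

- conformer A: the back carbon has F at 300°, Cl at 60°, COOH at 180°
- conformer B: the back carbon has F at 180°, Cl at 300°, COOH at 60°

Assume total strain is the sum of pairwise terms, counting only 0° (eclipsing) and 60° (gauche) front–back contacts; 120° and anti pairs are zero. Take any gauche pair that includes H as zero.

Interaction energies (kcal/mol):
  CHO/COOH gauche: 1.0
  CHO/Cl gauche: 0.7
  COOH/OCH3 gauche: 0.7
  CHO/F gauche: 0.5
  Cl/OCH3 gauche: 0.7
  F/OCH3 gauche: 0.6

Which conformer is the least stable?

A (staggered): CHO(120°)/Cl(60°) gauche 0.7; CHO(120°)/COOH(180°) gauche 1.0; OCH3(240°)/F(300°) gauche 0.6; OCH3(240°)/COOH(180°) gauche 0.7 → 3.0 kcal/mol.
B (staggered): CHO(120°)/F(180°) gauche 0.5; CHO(120°)/COOH(60°) gauche 1.0; OCH3(240°)/F(180°) gauche 0.6; OCH3(240°)/Cl(300°) gauche 0.7 → 2.8 kcal/mol.
A has the highest total (3.0 kcal/mol).

A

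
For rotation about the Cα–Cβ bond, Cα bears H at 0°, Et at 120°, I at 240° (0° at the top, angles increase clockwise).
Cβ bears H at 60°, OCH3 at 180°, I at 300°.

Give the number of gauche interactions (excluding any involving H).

Non-H gauche pairs: Et(120°)/OCH3(180°); I(240°)/OCH3(180°); I(240°)/I(300°) — 3 interactions.

3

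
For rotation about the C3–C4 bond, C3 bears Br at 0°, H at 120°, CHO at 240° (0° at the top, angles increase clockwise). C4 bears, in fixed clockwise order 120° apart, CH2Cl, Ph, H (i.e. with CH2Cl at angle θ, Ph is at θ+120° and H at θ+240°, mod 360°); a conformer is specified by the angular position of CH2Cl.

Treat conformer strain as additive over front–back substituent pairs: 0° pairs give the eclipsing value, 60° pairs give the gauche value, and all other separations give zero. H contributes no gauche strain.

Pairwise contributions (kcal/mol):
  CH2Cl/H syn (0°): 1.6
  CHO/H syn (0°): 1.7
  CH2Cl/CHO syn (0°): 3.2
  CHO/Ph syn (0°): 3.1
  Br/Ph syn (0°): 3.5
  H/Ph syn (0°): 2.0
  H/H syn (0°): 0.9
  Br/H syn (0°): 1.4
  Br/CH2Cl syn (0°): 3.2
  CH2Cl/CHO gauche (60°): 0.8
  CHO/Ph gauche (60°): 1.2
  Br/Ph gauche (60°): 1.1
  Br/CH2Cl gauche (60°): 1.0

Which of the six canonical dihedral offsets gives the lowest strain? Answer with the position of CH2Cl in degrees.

CH2Cl at 0° (eclipsed): Br(0°)/CH2Cl(0°) eclipsed 3.2; H(120°)/Ph(120°) eclipsed 2.0; CHO(240°)/H(240°) eclipsed 1.7 → 6.9 kcal/mol.
CH2Cl at 60° (staggered): Br(0°)/CH2Cl(60°) gauche 1.0; CHO(240°)/Ph(180°) gauche 1.2 → 2.2 kcal/mol.
CH2Cl at 120° (eclipsed): Br(0°)/H(0°) eclipsed 1.4; H(120°)/CH2Cl(120°) eclipsed 1.6; CHO(240°)/Ph(240°) eclipsed 3.1 → 6.1 kcal/mol.
CH2Cl at 180° (staggered): Br(0°)/Ph(300°) gauche 1.1; CHO(240°)/CH2Cl(180°) gauche 0.8; CHO(240°)/Ph(300°) gauche 1.2 → 3.1 kcal/mol.
CH2Cl at 240° (eclipsed): Br(0°)/Ph(0°) eclipsed 3.5; H(120°)/H(120°) eclipsed 0.9; CHO(240°)/CH2Cl(240°) eclipsed 3.2 → 7.6 kcal/mol.
CH2Cl at 300° (staggered): Br(0°)/CH2Cl(300°) gauche 1.0; Br(0°)/Ph(60°) gauche 1.1; CHO(240°)/CH2Cl(300°) gauche 0.8 → 2.9 kcal/mol.
The minimum (2.2 kcal/mol) occurs with CH2Cl at 60°.

60°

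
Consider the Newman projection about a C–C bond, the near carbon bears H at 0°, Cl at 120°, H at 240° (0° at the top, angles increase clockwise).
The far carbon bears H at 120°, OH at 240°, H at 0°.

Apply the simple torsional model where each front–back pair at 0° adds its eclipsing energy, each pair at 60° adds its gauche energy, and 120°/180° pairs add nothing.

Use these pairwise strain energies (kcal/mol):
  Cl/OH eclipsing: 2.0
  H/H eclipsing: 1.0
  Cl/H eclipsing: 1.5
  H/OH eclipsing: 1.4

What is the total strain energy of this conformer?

This conformer is eclipsed. H at 0° is eclipsed with H at 0° (1.0); Cl at 120° is eclipsed with H at 120° (1.5); H at 240° is eclipsed with OH at 240° (1.4). Total 3.9 kcal/mol.

3.9 kcal/mol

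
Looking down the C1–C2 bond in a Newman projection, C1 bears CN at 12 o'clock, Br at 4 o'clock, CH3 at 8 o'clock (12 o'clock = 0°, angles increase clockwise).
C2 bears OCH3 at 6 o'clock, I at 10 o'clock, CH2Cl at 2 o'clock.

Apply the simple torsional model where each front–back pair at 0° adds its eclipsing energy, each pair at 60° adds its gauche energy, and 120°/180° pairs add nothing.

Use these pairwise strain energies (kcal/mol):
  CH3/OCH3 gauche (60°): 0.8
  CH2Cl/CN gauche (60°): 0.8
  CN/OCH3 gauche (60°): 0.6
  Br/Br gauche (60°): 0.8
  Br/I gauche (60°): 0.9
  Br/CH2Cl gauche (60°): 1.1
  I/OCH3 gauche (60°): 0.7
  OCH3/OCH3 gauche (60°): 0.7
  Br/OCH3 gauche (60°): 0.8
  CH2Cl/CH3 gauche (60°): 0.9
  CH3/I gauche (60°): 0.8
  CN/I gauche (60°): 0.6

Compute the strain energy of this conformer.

4.9 kcal/mol

This conformer (staggered): CN(0°)/I(300°) gauche 0.6; CN(0°)/CH2Cl(60°) gauche 0.8; Br(120°)/OCH3(180°) gauche 0.8; Br(120°)/CH2Cl(60°) gauche 1.1; CH3(240°)/OCH3(180°) gauche 0.8; CH3(240°)/I(300°) gauche 0.8 → 4.9 kcal/mol.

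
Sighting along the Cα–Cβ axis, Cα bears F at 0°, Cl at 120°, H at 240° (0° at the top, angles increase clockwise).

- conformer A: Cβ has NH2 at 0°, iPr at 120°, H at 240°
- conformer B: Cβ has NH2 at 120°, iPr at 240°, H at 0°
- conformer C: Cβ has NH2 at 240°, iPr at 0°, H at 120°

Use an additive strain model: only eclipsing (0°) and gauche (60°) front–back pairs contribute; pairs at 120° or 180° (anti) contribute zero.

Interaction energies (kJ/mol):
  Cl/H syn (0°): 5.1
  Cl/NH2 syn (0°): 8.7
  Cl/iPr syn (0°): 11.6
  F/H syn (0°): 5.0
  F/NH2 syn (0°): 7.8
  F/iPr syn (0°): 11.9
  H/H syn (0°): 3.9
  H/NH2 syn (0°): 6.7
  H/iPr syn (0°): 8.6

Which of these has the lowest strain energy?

A (eclipsed): F–NH2 eclipsed, Cl–iPr eclipsed, H–H eclipsed; 7.8 + 11.6 + 3.9 = 23.3 kJ/mol.
B (eclipsed): F–H eclipsed, Cl–NH2 eclipsed, H–iPr eclipsed; 5.0 + 8.7 + 8.6 = 22.3 kJ/mol.
C (eclipsed): F–iPr eclipsed, Cl–H eclipsed, H–NH2 eclipsed; 11.9 + 5.1 + 6.7 = 23.7 kJ/mol.
B has the lowest total (22.3 kJ/mol).

B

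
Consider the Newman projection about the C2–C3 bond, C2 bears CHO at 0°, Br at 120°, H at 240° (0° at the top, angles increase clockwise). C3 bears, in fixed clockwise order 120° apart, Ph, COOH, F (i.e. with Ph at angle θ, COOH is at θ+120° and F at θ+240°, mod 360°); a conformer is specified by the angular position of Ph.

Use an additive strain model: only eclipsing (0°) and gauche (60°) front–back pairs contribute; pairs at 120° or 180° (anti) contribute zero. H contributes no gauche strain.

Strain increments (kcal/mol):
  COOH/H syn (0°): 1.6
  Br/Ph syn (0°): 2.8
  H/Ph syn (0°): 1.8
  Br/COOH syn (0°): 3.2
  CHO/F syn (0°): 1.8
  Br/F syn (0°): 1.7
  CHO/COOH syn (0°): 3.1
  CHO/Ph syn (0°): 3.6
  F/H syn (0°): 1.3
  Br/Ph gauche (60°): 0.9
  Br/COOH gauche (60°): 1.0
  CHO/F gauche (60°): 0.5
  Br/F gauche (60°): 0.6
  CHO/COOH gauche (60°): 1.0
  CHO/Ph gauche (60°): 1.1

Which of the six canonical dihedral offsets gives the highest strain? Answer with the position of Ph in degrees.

0°

Ph at 0° (eclipsed): CHO(0°)/Ph(0°) eclipsed 3.6; Br(120°)/COOH(120°) eclipsed 3.2; H(240°)/F(240°) eclipsed 1.3 → 8.1 kcal/mol.
Ph at 60° (staggered): CHO(0°)/Ph(60°) gauche 1.1; CHO(0°)/F(300°) gauche 0.5; Br(120°)/Ph(60°) gauche 0.9; Br(120°)/COOH(180°) gauche 1.0 → 3.5 kcal/mol.
Ph at 120° (eclipsed): CHO(0°)/F(0°) eclipsed 1.8; Br(120°)/Ph(120°) eclipsed 2.8; H(240°)/COOH(240°) eclipsed 1.6 → 6.2 kcal/mol.
Ph at 180° (staggered): CHO(0°)/COOH(300°) gauche 1.0; CHO(0°)/F(60°) gauche 0.5; Br(120°)/Ph(180°) gauche 0.9; Br(120°)/F(60°) gauche 0.6 → 3.0 kcal/mol.
Ph at 240° (eclipsed): CHO(0°)/COOH(0°) eclipsed 3.1; Br(120°)/F(120°) eclipsed 1.7; H(240°)/Ph(240°) eclipsed 1.8 → 6.6 kcal/mol.
Ph at 300° (staggered): CHO(0°)/Ph(300°) gauche 1.1; CHO(0°)/COOH(60°) gauche 1.0; Br(120°)/COOH(60°) gauche 1.0; Br(120°)/F(180°) gauche 0.6 → 3.7 kcal/mol.
The maximum (8.1 kcal/mol) occurs with Ph at 0°.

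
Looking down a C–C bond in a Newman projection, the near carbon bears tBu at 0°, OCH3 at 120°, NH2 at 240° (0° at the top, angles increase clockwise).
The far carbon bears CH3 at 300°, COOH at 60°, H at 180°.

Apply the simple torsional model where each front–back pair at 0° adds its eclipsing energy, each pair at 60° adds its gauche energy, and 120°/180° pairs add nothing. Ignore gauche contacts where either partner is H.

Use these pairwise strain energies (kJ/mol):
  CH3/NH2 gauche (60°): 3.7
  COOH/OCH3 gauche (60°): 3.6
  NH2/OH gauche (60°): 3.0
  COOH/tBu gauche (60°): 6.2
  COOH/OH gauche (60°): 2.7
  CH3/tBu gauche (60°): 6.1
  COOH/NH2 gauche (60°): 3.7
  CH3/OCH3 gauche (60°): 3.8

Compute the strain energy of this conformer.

This conformer is staggered. tBu at 0° is gauche with CH3 at 300° (6.1); tBu at 0° is gauche with COOH at 60° (6.2); OCH3 at 120° is gauche with COOH at 60° (3.6); NH2 at 240° is gauche with CH3 at 300° (3.7). Total 19.6 kJ/mol.

19.6 kJ/mol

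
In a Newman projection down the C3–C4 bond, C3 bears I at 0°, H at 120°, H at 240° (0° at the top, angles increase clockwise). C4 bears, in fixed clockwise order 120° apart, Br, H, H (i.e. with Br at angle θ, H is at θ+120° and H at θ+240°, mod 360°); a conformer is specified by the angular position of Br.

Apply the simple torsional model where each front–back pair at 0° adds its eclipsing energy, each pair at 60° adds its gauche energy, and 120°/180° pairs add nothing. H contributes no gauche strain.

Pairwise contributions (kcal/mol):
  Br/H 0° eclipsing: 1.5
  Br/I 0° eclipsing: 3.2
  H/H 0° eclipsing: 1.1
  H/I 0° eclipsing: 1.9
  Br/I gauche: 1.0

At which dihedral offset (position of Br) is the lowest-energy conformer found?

Br at 0° (eclipsed): I–Br eclipsed, H–H eclipsed, H–H eclipsed; 3.2 + 1.1 + 1.1 = 5.4 kcal/mol.
Br at 60° (staggered): I–Br gauche; 1.0 = 1.0 kcal/mol.
Br at 120° (eclipsed): I–H eclipsed, H–Br eclipsed, H–H eclipsed; 1.9 + 1.5 + 1.1 = 4.5 kcal/mol.
Br at 180° (staggered): no non-H gauche contacts → 0.0 kcal/mol.
Br at 240° (eclipsed): I–H eclipsed, H–H eclipsed, H–Br eclipsed; 1.9 + 1.1 + 1.5 = 4.5 kcal/mol.
Br at 300° (staggered): I–Br gauche; 1.0 = 1.0 kcal/mol.
The minimum (0.0 kcal/mol) occurs with Br at 180°.

180°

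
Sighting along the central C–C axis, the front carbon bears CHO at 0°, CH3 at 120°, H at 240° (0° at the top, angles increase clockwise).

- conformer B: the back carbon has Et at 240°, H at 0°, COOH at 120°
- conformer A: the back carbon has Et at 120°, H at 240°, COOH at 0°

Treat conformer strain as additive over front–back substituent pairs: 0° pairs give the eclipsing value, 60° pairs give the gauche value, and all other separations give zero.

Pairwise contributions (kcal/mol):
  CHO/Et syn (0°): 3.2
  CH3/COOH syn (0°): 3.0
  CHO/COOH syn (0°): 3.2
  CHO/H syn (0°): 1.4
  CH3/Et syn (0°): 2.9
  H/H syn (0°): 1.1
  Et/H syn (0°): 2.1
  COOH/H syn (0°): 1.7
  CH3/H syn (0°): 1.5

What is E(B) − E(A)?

B is eclipsed. CHO at 0° is eclipsed with H at 0° (1.4); CH3 at 120° is eclipsed with COOH at 120° (3.0); H at 240° is eclipsed with Et at 240° (2.1). Total 6.5 kcal/mol.
A is eclipsed. CHO at 0° is eclipsed with COOH at 0° (3.2); CH3 at 120° is eclipsed with Et at 120° (2.9); H at 240° is eclipsed with H at 240° (1.1). Total 7.2 kcal/mol.
E(B) − E(A) = 6.5 − 7.2 = -0.7 kcal/mol.

-0.7 kcal/mol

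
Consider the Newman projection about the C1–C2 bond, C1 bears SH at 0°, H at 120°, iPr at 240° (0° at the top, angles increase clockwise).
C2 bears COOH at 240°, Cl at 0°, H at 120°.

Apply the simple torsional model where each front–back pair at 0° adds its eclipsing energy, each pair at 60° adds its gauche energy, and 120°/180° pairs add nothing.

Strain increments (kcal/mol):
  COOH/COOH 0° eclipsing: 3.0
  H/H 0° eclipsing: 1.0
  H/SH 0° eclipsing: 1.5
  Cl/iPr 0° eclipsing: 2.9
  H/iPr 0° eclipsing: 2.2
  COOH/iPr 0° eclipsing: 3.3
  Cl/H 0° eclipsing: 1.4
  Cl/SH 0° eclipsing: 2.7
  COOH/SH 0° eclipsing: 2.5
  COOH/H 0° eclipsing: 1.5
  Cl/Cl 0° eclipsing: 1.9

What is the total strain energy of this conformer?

7.0 kcal/mol

This conformer (eclipsed): SH–Cl eclipsed, H–H eclipsed, iPr–COOH eclipsed; 2.7 + 1.0 + 3.3 = 7.0 kcal/mol.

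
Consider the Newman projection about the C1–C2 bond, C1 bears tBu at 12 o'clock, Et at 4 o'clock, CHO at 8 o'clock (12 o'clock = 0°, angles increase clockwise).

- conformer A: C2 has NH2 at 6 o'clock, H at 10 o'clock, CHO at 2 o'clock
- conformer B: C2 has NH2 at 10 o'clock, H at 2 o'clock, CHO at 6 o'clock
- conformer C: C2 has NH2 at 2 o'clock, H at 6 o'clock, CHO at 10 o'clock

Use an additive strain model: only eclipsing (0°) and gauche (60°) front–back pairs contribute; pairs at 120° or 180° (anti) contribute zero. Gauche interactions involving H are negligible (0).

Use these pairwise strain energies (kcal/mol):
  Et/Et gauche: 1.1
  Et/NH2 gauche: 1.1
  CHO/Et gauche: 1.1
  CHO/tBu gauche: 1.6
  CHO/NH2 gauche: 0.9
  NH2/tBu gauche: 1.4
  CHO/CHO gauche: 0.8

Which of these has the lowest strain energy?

B

A (staggered): tBu(0°)/CHO(60°) gauche 1.6; Et(120°)/NH2(180°) gauche 1.1; Et(120°)/CHO(60°) gauche 1.1; CHO(240°)/NH2(180°) gauche 0.9 → 4.7 kcal/mol.
B (staggered): tBu(0°)/NH2(300°) gauche 1.4; Et(120°)/CHO(180°) gauche 1.1; CHO(240°)/NH2(300°) gauche 0.9; CHO(240°)/CHO(180°) gauche 0.8 → 4.2 kcal/mol.
C (staggered): tBu(0°)/NH2(60°) gauche 1.4; tBu(0°)/CHO(300°) gauche 1.6; Et(120°)/NH2(60°) gauche 1.1; CHO(240°)/CHO(300°) gauche 0.8 → 4.9 kcal/mol.
B has the lowest total (4.2 kcal/mol).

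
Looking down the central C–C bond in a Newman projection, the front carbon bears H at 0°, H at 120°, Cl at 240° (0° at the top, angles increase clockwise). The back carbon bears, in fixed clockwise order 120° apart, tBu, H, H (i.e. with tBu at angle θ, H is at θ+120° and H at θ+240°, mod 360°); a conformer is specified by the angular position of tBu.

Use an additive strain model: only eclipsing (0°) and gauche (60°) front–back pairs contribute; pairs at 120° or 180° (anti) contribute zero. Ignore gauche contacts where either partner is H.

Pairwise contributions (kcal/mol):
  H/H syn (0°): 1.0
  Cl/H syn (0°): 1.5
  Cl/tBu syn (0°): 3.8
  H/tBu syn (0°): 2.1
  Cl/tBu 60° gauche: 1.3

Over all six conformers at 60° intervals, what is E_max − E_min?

5.8 kcal/mol

tBu at 0° (eclipsed): H(0°)/tBu(0°) eclipsed 2.1; H(120°)/H(120°) eclipsed 1.0; Cl(240°)/H(240°) eclipsed 1.5 → 4.6 kcal/mol.
tBu at 60° (staggered): no non-H gauche contacts → 0.0 kcal/mol.
tBu at 120° (eclipsed): H(0°)/H(0°) eclipsed 1.0; H(120°)/tBu(120°) eclipsed 2.1; Cl(240°)/H(240°) eclipsed 1.5 → 4.6 kcal/mol.
tBu at 180° (staggered): Cl(240°)/tBu(180°) gauche 1.3 → 1.3 kcal/mol.
tBu at 240° (eclipsed): H(0°)/H(0°) eclipsed 1.0; H(120°)/H(120°) eclipsed 1.0; Cl(240°)/tBu(240°) eclipsed 3.8 → 5.8 kcal/mol.
tBu at 300° (staggered): Cl(240°)/tBu(300°) gauche 1.3 → 1.3 kcal/mol.
Max at 240° (5.8 kcal/mol), min at 60° (0.0 kcal/mol); barrier = 5.8 kcal/mol.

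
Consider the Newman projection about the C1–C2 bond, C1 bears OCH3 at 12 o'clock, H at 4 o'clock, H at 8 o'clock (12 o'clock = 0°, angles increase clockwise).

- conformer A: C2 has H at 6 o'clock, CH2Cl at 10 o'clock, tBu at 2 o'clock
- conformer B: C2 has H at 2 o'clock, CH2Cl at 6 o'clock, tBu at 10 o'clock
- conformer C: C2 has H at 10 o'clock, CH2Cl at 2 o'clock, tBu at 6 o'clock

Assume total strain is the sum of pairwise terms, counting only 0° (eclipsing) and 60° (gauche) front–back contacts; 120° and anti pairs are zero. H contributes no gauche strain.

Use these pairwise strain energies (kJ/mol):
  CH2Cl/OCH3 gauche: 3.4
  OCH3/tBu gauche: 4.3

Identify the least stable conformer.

A (staggered): OCH3–CH2Cl gauche, OCH3–tBu gauche; 3.4 + 4.3 = 7.7 kJ/mol.
B (staggered): OCH3–tBu gauche; 4.3 = 4.3 kJ/mol.
C (staggered): OCH3–CH2Cl gauche; 3.4 = 3.4 kJ/mol.
A has the highest total (7.7 kJ/mol).

A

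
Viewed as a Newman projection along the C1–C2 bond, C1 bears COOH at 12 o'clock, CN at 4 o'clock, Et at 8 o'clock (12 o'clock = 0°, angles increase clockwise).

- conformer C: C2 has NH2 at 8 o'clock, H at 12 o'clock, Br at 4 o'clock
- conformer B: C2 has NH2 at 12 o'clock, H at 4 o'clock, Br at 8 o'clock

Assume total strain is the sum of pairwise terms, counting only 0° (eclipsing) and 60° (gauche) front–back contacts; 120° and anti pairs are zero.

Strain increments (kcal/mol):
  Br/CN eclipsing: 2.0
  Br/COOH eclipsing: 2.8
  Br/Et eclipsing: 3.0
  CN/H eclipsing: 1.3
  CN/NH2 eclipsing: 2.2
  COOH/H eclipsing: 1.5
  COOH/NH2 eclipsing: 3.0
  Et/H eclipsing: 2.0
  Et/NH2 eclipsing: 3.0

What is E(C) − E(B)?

-0.8 kcal/mol

C (eclipsed): COOH(0°)/H(0°) eclipsed 1.5; CN(120°)/Br(120°) eclipsed 2.0; Et(240°)/NH2(240°) eclipsed 3.0 → 6.5 kcal/mol.
B (eclipsed): COOH(0°)/NH2(0°) eclipsed 3.0; CN(120°)/H(120°) eclipsed 1.3; Et(240°)/Br(240°) eclipsed 3.0 → 7.3 kcal/mol.
E(C) − E(B) = 6.5 − 7.3 = -0.8 kcal/mol.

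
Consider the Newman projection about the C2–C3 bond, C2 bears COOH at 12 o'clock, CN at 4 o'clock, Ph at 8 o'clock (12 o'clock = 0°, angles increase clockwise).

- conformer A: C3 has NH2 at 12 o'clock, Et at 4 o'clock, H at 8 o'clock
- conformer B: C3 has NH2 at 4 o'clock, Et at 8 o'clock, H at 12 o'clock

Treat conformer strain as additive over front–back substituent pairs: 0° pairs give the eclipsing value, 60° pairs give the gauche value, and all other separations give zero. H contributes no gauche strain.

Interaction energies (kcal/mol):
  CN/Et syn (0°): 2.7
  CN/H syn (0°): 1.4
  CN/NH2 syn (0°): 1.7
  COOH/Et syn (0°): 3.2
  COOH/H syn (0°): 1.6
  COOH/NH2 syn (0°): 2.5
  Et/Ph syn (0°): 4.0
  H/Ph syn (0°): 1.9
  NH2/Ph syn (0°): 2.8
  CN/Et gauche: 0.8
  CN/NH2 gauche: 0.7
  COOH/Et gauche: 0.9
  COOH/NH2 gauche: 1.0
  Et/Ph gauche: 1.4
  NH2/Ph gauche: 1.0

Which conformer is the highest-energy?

A (eclipsed): COOH–NH2 eclipsed, CN–Et eclipsed, Ph–H eclipsed; 2.5 + 2.7 + 1.9 = 7.1 kcal/mol.
B (eclipsed): COOH–H eclipsed, CN–NH2 eclipsed, Ph–Et eclipsed; 1.6 + 1.7 + 4.0 = 7.3 kcal/mol.
B has the highest total (7.3 kcal/mol).

B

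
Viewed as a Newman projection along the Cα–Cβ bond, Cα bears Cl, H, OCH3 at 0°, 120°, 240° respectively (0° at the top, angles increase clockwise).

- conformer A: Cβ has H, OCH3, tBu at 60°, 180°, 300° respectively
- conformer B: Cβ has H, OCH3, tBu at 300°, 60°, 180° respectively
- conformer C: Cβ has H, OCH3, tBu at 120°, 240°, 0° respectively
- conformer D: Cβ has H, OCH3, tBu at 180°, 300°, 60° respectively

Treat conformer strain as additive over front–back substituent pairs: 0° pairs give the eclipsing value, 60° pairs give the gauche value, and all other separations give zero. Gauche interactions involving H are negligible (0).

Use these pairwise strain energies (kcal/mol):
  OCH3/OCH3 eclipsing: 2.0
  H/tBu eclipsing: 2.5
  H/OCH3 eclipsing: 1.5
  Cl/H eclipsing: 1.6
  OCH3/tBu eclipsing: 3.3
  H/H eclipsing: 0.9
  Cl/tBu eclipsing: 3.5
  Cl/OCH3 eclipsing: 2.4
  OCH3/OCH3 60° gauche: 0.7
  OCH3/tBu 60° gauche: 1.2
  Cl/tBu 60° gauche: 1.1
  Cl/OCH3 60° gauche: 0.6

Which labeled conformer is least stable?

C

A (staggered): Cl(0°)/tBu(300°) gauche 1.1; OCH3(240°)/OCH3(180°) gauche 0.7; OCH3(240°)/tBu(300°) gauche 1.2 → 3.0 kcal/mol.
B (staggered): Cl(0°)/OCH3(60°) gauche 0.6; OCH3(240°)/tBu(180°) gauche 1.2 → 1.8 kcal/mol.
C (eclipsed): Cl(0°)/tBu(0°) eclipsed 3.5; H(120°)/H(120°) eclipsed 0.9; OCH3(240°)/OCH3(240°) eclipsed 2.0 → 6.4 kcal/mol.
D (staggered): Cl(0°)/OCH3(300°) gauche 0.6; Cl(0°)/tBu(60°) gauche 1.1; OCH3(240°)/OCH3(300°) gauche 0.7 → 2.4 kcal/mol.
C has the highest total (6.4 kcal/mol).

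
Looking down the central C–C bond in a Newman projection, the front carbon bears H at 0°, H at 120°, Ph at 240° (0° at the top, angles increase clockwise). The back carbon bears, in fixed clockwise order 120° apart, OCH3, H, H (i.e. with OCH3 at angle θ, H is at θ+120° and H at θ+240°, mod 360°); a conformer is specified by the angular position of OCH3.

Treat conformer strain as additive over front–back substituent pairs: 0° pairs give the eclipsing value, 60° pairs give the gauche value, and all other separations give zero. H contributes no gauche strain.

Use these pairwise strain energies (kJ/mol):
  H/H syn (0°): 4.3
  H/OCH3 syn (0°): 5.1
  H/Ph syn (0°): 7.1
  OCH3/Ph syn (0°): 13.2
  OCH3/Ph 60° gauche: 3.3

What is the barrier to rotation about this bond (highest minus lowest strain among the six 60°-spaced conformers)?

OCH3 at 0° (eclipsed): H–OCH3 eclipsed, H–H eclipsed, Ph–H eclipsed; 5.1 + 4.3 + 7.1 = 16.5 kJ/mol.
OCH3 at 60° (staggered): no non-H gauche contacts → 0.0 kJ/mol.
OCH3 at 120° (eclipsed): H–H eclipsed, H–OCH3 eclipsed, Ph–H eclipsed; 4.3 + 5.1 + 7.1 = 16.5 kJ/mol.
OCH3 at 180° (staggered): Ph–OCH3 gauche; 3.3 = 3.3 kJ/mol.
OCH3 at 240° (eclipsed): H–H eclipsed, H–H eclipsed, Ph–OCH3 eclipsed; 4.3 + 4.3 + 13.2 = 21.8 kJ/mol.
OCH3 at 300° (staggered): Ph–OCH3 gauche; 3.3 = 3.3 kJ/mol.
Max at 240° (21.8 kJ/mol), min at 60° (0.0 kJ/mol); barrier = 21.8 kJ/mol.

21.8 kJ/mol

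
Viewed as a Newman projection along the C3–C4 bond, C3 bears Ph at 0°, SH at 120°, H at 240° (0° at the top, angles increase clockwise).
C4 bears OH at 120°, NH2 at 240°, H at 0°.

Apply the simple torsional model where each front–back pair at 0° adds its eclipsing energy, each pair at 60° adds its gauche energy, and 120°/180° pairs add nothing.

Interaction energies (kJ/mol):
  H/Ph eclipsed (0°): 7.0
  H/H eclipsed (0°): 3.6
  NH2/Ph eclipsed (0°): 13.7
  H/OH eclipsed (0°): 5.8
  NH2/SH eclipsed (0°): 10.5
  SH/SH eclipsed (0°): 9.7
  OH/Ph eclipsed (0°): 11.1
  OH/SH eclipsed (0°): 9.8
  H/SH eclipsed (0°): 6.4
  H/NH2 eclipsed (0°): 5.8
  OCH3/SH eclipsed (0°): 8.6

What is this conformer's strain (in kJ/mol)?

22.6 kJ/mol

This conformer is eclipsed. Ph at 0° is eclipsed with H at 0° (7.0); SH at 120° is eclipsed with OH at 120° (9.8); H at 240° is eclipsed with NH2 at 240° (5.8). Total 22.6 kJ/mol.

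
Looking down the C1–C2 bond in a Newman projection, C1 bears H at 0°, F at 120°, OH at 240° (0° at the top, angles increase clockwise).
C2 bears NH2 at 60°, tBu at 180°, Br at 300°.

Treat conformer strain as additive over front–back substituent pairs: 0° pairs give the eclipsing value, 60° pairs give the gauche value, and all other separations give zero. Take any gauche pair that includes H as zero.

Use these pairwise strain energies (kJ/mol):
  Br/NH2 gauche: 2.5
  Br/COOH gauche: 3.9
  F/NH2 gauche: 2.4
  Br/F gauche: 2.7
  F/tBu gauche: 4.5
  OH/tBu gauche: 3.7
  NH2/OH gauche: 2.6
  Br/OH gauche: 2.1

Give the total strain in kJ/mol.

This conformer (staggered): F(120°)/NH2(60°) gauche 2.4; F(120°)/tBu(180°) gauche 4.5; OH(240°)/tBu(180°) gauche 3.7; OH(240°)/Br(300°) gauche 2.1 → 12.7 kJ/mol.

12.7 kJ/mol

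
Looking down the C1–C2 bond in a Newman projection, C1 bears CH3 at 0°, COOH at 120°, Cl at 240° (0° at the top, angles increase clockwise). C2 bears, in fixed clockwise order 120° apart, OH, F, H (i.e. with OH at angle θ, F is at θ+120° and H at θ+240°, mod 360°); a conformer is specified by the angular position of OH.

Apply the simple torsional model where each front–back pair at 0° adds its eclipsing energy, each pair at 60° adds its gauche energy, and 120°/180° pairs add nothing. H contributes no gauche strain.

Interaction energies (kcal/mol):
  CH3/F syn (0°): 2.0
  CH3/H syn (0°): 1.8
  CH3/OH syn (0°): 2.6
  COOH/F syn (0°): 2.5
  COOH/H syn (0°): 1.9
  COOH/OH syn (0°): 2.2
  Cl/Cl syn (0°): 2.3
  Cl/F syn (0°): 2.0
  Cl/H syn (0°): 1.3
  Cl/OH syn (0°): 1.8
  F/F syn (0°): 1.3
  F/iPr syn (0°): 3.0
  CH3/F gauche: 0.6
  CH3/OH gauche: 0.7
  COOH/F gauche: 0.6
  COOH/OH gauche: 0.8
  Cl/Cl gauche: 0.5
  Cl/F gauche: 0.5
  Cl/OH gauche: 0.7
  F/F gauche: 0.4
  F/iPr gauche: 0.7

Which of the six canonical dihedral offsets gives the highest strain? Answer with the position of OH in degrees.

0°

OH at 0° (eclipsed): CH3(0°)/OH(0°) eclipsed 2.6; COOH(120°)/F(120°) eclipsed 2.5; Cl(240°)/H(240°) eclipsed 1.3 → 6.4 kcal/mol.
OH at 60° (staggered): CH3(0°)/OH(60°) gauche 0.7; COOH(120°)/OH(60°) gauche 0.8; COOH(120°)/F(180°) gauche 0.6; Cl(240°)/F(180°) gauche 0.5 → 2.6 kcal/mol.
OH at 120° (eclipsed): CH3(0°)/H(0°) eclipsed 1.8; COOH(120°)/OH(120°) eclipsed 2.2; Cl(240°)/F(240°) eclipsed 2.0 → 6.0 kcal/mol.
OH at 180° (staggered): CH3(0°)/F(300°) gauche 0.6; COOH(120°)/OH(180°) gauche 0.8; Cl(240°)/OH(180°) gauche 0.7; Cl(240°)/F(300°) gauche 0.5 → 2.6 kcal/mol.
OH at 240° (eclipsed): CH3(0°)/F(0°) eclipsed 2.0; COOH(120°)/H(120°) eclipsed 1.9; Cl(240°)/OH(240°) eclipsed 1.8 → 5.7 kcal/mol.
OH at 300° (staggered): CH3(0°)/OH(300°) gauche 0.7; CH3(0°)/F(60°) gauche 0.6; COOH(120°)/F(60°) gauche 0.6; Cl(240°)/OH(300°) gauche 0.7 → 2.6 kcal/mol.
The maximum (6.4 kcal/mol) occurs with OH at 0°.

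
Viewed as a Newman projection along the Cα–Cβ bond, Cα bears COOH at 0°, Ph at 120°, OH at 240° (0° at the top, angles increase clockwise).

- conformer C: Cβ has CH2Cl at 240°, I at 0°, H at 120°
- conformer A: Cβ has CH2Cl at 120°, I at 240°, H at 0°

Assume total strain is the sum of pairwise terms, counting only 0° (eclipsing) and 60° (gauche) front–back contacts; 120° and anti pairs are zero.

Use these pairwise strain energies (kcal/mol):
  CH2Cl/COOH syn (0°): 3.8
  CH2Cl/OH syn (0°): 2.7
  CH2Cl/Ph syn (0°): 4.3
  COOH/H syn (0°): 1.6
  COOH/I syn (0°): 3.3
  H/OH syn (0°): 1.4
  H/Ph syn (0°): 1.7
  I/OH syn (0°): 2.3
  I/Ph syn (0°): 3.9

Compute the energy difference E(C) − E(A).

-0.5 kcal/mol

C (eclipsed): COOH(0°)/I(0°) eclipsed 3.3; Ph(120°)/H(120°) eclipsed 1.7; OH(240°)/CH2Cl(240°) eclipsed 2.7 → 7.7 kcal/mol.
A (eclipsed): COOH(0°)/H(0°) eclipsed 1.6; Ph(120°)/CH2Cl(120°) eclipsed 4.3; OH(240°)/I(240°) eclipsed 2.3 → 8.2 kcal/mol.
E(C) − E(A) = 7.7 − 8.2 = -0.5 kcal/mol.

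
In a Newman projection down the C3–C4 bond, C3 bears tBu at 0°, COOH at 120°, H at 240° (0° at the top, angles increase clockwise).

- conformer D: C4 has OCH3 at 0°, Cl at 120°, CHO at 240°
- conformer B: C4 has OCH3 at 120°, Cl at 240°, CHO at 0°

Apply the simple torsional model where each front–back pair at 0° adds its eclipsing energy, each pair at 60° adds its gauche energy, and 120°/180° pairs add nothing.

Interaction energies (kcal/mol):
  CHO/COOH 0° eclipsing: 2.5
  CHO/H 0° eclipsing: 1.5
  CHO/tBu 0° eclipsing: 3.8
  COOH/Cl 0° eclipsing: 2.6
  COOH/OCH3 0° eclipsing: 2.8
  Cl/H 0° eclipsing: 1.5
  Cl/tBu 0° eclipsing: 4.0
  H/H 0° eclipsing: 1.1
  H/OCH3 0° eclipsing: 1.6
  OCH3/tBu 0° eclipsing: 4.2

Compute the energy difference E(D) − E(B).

D (eclipsed): tBu–OCH3 eclipsed, COOH–Cl eclipsed, H–CHO eclipsed; 4.2 + 2.6 + 1.5 = 8.3 kcal/mol.
B (eclipsed): tBu–CHO eclipsed, COOH–OCH3 eclipsed, H–Cl eclipsed; 3.8 + 2.8 + 1.5 = 8.1 kcal/mol.
E(D) − E(B) = 8.3 − 8.1 = +0.2 kcal/mol.

+0.2 kcal/mol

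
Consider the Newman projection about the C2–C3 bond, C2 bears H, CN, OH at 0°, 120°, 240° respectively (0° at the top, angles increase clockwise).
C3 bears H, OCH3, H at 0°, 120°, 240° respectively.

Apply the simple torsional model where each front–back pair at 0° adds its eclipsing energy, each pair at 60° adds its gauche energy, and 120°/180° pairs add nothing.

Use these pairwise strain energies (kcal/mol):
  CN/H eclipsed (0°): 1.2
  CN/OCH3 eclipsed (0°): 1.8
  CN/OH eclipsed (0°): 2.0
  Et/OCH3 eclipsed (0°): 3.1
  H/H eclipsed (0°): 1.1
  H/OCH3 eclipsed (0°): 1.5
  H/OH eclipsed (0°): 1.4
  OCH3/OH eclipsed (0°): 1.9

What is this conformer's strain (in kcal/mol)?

4.3 kcal/mol

This conformer (eclipsed): H–H eclipsed, CN–OCH3 eclipsed, OH–H eclipsed; 1.1 + 1.8 + 1.4 = 4.3 kcal/mol.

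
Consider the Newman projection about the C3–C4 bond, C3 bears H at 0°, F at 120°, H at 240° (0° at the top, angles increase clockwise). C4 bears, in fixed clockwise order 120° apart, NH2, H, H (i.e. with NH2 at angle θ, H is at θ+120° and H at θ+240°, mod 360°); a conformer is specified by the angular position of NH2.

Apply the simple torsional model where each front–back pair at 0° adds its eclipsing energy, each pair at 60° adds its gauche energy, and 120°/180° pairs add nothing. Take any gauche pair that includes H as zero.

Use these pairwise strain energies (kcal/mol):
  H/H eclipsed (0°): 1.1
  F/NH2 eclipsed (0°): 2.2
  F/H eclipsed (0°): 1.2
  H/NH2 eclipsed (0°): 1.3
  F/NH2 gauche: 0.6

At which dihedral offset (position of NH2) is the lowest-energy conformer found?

NH2 at 0° (eclipsed): H–NH2 eclipsed, F–H eclipsed, H–H eclipsed; 1.3 + 1.2 + 1.1 = 3.6 kcal/mol.
NH2 at 60° (staggered): F–NH2 gauche; 0.6 = 0.6 kcal/mol.
NH2 at 120° (eclipsed): H–H eclipsed, F–NH2 eclipsed, H–H eclipsed; 1.1 + 2.2 + 1.1 = 4.4 kcal/mol.
NH2 at 180° (staggered): F–NH2 gauche; 0.6 = 0.6 kcal/mol.
NH2 at 240° (eclipsed): H–H eclipsed, F–H eclipsed, H–NH2 eclipsed; 1.1 + 1.2 + 1.3 = 3.6 kcal/mol.
NH2 at 300° (staggered): no non-H gauche contacts → 0.0 kcal/mol.
The minimum (0.0 kcal/mol) occurs with NH2 at 300°.

300°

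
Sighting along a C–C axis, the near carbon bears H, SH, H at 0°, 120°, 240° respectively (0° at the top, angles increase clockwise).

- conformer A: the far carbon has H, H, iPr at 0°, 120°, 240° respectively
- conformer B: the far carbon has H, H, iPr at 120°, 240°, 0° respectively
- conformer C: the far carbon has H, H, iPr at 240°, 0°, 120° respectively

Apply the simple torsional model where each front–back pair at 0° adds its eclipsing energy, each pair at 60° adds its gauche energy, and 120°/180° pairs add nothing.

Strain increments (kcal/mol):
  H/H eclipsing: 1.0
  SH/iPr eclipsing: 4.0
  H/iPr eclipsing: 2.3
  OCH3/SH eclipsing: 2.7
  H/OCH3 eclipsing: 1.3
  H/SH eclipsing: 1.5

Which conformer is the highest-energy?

A (eclipsed): H(0°)/H(0°) eclipsed 1.0; SH(120°)/H(120°) eclipsed 1.5; H(240°)/iPr(240°) eclipsed 2.3 → 4.8 kcal/mol.
B (eclipsed): H(0°)/iPr(0°) eclipsed 2.3; SH(120°)/H(120°) eclipsed 1.5; H(240°)/H(240°) eclipsed 1.0 → 4.8 kcal/mol.
C (eclipsed): H(0°)/H(0°) eclipsed 1.0; SH(120°)/iPr(120°) eclipsed 4.0; H(240°)/H(240°) eclipsed 1.0 → 6.0 kcal/mol.
C has the highest total (6.0 kcal/mol).

C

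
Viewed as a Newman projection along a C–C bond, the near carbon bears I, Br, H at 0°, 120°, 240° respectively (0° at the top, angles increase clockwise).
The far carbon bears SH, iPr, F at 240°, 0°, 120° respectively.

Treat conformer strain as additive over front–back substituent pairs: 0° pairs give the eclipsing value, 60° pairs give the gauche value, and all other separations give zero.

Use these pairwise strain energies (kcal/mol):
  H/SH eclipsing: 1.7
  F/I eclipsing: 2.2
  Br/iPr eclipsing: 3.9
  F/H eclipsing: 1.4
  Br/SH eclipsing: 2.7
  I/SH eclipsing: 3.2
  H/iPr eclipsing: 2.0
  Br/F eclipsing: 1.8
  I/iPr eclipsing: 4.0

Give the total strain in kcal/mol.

7.5 kcal/mol

This conformer (eclipsed): I(0°)/iPr(0°) eclipsed 4.0; Br(120°)/F(120°) eclipsed 1.8; H(240°)/SH(240°) eclipsed 1.7 → 7.5 kcal/mol.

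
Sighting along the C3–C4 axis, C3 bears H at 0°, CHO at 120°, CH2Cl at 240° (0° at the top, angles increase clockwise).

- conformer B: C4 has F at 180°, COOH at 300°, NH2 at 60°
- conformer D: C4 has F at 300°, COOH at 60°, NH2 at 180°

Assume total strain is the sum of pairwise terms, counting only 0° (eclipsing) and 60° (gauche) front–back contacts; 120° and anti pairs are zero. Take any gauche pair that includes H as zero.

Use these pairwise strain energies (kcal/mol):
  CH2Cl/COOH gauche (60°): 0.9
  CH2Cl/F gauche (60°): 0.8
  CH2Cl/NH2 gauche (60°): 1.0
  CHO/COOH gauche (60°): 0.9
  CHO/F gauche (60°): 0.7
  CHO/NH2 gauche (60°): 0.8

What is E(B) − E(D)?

-0.3 kcal/mol

B is staggered. CHO at 120° is gauche with F at 180° (0.7); CHO at 120° is gauche with NH2 at 60° (0.8); CH2Cl at 240° is gauche with F at 180° (0.8); CH2Cl at 240° is gauche with COOH at 300° (0.9). Total 3.2 kcal/mol.
D is staggered. CHO at 120° is gauche with COOH at 60° (0.9); CHO at 120° is gauche with NH2 at 180° (0.8); CH2Cl at 240° is gauche with F at 300° (0.8); CH2Cl at 240° is gauche with NH2 at 180° (1.0). Total 3.5 kcal/mol.
E(B) − E(D) = 3.2 − 3.5 = -0.3 kcal/mol.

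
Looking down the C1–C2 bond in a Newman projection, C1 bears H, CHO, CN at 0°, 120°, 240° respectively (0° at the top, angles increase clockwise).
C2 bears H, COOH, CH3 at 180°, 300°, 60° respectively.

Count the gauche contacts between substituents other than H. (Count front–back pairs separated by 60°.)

2

Non-H gauche pairs: CHO(120°)/CH3(60°); CN(240°)/COOH(300°) — 2 interactions.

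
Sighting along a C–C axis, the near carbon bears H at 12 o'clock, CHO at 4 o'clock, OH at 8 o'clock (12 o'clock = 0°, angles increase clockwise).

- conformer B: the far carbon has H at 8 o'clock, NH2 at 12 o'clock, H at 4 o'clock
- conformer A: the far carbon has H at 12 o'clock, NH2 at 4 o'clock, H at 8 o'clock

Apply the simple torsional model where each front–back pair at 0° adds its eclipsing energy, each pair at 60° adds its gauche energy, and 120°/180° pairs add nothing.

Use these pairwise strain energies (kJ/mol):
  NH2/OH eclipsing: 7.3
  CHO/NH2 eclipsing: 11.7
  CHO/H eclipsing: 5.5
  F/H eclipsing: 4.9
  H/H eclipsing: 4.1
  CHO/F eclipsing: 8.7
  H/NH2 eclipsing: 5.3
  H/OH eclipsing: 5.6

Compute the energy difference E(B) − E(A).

-5.0 kJ/mol

B is eclipsed. H at 0° is eclipsed with NH2 at 0° (5.3); CHO at 120° is eclipsed with H at 120° (5.5); OH at 240° is eclipsed with H at 240° (5.6). Total 16.4 kJ/mol.
A is eclipsed. H at 0° is eclipsed with H at 0° (4.1); CHO at 120° is eclipsed with NH2 at 120° (11.7); OH at 240° is eclipsed with H at 240° (5.6). Total 21.4 kJ/mol.
E(B) − E(A) = 16.4 − 21.4 = -5.0 kJ/mol.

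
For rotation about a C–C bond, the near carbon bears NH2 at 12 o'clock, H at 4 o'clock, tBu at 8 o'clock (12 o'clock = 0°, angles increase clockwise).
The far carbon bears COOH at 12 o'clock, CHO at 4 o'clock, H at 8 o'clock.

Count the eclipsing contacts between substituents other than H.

Non-H eclipsing pairs: NH2(0°)/COOH(0°) — 1 interaction.

1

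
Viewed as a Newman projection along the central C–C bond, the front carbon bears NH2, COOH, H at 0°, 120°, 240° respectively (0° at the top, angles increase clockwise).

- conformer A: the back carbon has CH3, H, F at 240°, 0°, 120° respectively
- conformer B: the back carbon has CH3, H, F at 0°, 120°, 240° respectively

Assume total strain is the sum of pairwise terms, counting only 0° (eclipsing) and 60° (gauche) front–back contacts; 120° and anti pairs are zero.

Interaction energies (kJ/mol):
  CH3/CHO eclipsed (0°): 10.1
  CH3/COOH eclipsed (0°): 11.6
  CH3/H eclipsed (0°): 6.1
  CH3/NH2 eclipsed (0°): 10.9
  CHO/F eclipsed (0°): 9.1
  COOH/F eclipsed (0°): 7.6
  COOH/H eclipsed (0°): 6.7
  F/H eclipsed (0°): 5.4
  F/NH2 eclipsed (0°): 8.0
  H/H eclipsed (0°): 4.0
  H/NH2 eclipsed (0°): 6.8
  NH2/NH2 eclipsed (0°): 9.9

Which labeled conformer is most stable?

A

A is eclipsed. NH2 at 0° is eclipsed with H at 0° (6.8); COOH at 120° is eclipsed with F at 120° (7.6); H at 240° is eclipsed with CH3 at 240° (6.1). Total 20.5 kJ/mol.
B is eclipsed. NH2 at 0° is eclipsed with CH3 at 0° (10.9); COOH at 120° is eclipsed with H at 120° (6.7); H at 240° is eclipsed with F at 240° (5.4). Total 23.0 kJ/mol.
A has the lowest total (20.5 kJ/mol).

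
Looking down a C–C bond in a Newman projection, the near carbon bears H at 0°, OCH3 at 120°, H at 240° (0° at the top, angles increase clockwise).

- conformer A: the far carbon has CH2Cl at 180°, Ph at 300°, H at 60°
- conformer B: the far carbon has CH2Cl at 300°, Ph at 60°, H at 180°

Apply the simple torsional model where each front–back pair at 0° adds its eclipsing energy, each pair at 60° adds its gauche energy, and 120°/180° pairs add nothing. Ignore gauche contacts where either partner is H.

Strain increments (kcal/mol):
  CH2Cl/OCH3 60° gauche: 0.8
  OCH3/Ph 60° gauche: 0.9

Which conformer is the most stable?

A

A is staggered. OCH3 at 120° is gauche with CH2Cl at 180° (0.8). Total 0.8 kcal/mol.
B is staggered. OCH3 at 120° is gauche with Ph at 60° (0.9). Total 0.9 kcal/mol.
A has the lowest total (0.8 kcal/mol).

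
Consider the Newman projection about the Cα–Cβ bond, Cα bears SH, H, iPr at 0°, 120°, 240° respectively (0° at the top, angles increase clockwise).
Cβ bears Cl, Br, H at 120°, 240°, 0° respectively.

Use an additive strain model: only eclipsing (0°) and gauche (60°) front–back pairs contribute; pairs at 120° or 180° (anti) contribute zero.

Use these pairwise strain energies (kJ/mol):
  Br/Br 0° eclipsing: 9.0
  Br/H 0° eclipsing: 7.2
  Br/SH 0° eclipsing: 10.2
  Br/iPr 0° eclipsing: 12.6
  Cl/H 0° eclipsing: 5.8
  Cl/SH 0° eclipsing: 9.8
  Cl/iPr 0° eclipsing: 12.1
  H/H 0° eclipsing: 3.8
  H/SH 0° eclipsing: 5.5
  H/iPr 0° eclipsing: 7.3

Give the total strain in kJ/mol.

This conformer (eclipsed): SH(0°)/H(0°) eclipsed 5.5; H(120°)/Cl(120°) eclipsed 5.8; iPr(240°)/Br(240°) eclipsed 12.6 → 23.9 kJ/mol.

23.9 kJ/mol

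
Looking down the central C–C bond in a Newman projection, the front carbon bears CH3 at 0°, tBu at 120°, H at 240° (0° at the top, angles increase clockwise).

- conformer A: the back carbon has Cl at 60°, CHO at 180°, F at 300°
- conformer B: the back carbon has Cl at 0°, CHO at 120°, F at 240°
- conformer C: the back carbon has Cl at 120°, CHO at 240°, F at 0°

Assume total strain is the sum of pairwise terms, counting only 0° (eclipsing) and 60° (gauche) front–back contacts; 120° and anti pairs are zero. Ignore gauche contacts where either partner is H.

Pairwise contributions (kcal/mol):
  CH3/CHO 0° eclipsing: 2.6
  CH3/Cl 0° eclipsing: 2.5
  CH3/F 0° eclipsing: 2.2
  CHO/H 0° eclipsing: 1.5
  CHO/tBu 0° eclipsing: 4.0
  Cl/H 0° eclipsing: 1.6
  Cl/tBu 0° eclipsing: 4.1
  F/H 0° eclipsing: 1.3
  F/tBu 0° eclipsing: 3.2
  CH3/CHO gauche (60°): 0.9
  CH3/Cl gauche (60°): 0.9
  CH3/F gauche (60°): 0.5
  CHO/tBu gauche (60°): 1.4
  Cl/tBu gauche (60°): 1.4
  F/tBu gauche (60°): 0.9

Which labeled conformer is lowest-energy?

A

A (staggered): CH3(0°)/Cl(60°) gauche 0.9; CH3(0°)/F(300°) gauche 0.5; tBu(120°)/Cl(60°) gauche 1.4; tBu(120°)/CHO(180°) gauche 1.4 → 4.2 kcal/mol.
B (eclipsed): CH3(0°)/Cl(0°) eclipsed 2.5; tBu(120°)/CHO(120°) eclipsed 4.0; H(240°)/F(240°) eclipsed 1.3 → 7.8 kcal/mol.
C (eclipsed): CH3(0°)/F(0°) eclipsed 2.2; tBu(120°)/Cl(120°) eclipsed 4.1; H(240°)/CHO(240°) eclipsed 1.5 → 7.8 kcal/mol.
A has the lowest total (4.2 kcal/mol).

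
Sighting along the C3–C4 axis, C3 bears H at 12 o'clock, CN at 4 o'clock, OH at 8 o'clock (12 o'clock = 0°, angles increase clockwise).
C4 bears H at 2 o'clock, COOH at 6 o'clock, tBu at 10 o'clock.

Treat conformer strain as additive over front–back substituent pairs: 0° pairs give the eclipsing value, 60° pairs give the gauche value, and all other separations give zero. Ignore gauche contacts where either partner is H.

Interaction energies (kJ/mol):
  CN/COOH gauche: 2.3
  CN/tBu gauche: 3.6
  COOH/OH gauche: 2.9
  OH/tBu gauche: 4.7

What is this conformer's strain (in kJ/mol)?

This conformer (staggered): CN–COOH gauche, OH–COOH gauche, OH–tBu gauche; 2.3 + 2.9 + 4.7 = 9.9 kJ/mol.

9.9 kJ/mol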